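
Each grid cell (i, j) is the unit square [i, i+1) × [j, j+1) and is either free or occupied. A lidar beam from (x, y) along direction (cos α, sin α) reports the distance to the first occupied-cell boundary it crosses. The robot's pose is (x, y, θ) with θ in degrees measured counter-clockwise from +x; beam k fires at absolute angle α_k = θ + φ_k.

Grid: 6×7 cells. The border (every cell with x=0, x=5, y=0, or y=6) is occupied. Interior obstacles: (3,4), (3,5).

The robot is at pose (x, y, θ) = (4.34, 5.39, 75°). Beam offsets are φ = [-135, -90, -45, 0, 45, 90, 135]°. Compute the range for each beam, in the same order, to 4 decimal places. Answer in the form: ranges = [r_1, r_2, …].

ranges = [1.3200, 0.6833, 0.7621, 0.6315, 0.6800, 0.3520, 0.3926]

beam 1: φ=-135°, α=300°
  dir = (cos 300°, sin 300°) = (0.5000, -0.8660); from cell (4,5)
  next x-line at t=1.3200, next y-line at t=0.4503; Δt_x=2.0000, Δt_y=1.1547
    y: enter (4,4) at t=0.4503
    x: enter (5,4) at t=1.3200 ← occupied
  → r_1 = 1.3200
beam 2: φ=-90°, α=345°
  dir = (cos 345°, sin 345°) = (0.9659, -0.2588); from cell (4,5)
  next x-line at t=0.6833, next y-line at t=1.5068; Δt_x=1.0353, Δt_y=3.8637
    x: enter (5,5) at t=0.6833 ← occupied
  → r_2 = 0.6833
beam 3: φ=-45°, α=30°
  dir = (cos 30°, sin 30°) = (0.8660, 0.5000); from cell (4,5)
  next x-line at t=0.7621, next y-line at t=1.2200; Δt_x=1.1547, Δt_y=2.0000
    x: enter (5,5) at t=0.7621 ← occupied
  → r_3 = 0.7621
beam 4: φ=0°, α=75°
  dir = (cos 75°, sin 75°) = (0.2588, 0.9659); from cell (4,5)
  next x-line at t=2.5500, next y-line at t=0.6315; Δt_x=3.8637, Δt_y=1.0353
    y: enter (4,6) at t=0.6315 ← occupied
  → r_4 = 0.6315
beam 5: φ=45°, α=120°
  dir = (cos 120°, sin 120°) = (-0.5000, 0.8660); from cell (4,5)
  next x-line at t=0.6800, next y-line at t=0.7044; Δt_x=2.0000, Δt_y=1.1547
    x: enter (3,5) at t=0.6800 ← occupied
  → r_5 = 0.6800
beam 6: φ=90°, α=165°
  dir = (cos 165°, sin 165°) = (-0.9659, 0.2588); from cell (4,5)
  next x-line at t=0.3520, next y-line at t=2.3569; Δt_x=1.0353, Δt_y=3.8637
    x: enter (3,5) at t=0.3520 ← occupied
  → r_6 = 0.3520
beam 7: φ=135°, α=210°
  dir = (cos 210°, sin 210°) = (-0.8660, -0.5000); from cell (4,5)
  next x-line at t=0.3926, next y-line at t=0.7800; Δt_x=1.1547, Δt_y=2.0000
    x: enter (3,5) at t=0.3926 ← occupied
  → r_7 = 0.3926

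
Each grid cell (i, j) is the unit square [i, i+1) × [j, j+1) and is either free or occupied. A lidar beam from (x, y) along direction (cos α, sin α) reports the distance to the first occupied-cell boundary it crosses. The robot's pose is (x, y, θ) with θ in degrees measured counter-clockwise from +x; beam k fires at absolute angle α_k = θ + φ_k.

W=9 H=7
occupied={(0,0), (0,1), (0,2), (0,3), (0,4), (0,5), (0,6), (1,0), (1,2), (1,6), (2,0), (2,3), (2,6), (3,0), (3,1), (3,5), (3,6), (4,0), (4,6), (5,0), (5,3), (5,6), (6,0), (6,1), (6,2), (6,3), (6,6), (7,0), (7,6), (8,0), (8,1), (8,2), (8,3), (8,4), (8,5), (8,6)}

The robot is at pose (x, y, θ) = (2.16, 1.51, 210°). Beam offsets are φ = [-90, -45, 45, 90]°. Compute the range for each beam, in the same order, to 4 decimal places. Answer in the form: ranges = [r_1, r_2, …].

beam 1: φ=-90°, α=120°
  d=(-0.5000,0.8660)  start (2,1)  tX=0.3200 tY=0.5658  stride 1/|dx|=2.0000 1/|dy|=1.1547
    cross x-line → (1,1), t=0.3200
    cross y-line → (1,2), t=0.5658 (wall)
  → r_1 = 0.5658
beam 2: φ=-45°, α=165°
  d=(-0.9659,0.2588)  start (2,1)  tX=0.1656 tY=1.8932  stride 1/|dx|=1.0353 1/|dy|=3.8637
    cross x-line → (1,1), t=0.1656
    cross x-line → (0,1), t=1.2009 (wall)
  → r_2 = 1.2009
beam 3: φ=45°, α=255°
  d=(-0.2588,-0.9659)  start (2,1)  tX=0.6182 tY=0.5280  stride 1/|dx|=3.8637 1/|dy|=1.0353
    cross y-line → (2,0), t=0.5280 (wall)
  → r_3 = 0.5280
beam 4: φ=90°, α=300°
  d=(0.5000,-0.8660)  start (2,1)  tX=1.6800 tY=0.5889  stride 1/|dx|=2.0000 1/|dy|=1.1547
    cross y-line → (2,0), t=0.5889 (wall)
  → r_4 = 0.5889

ranges = [0.5658, 1.2009, 0.5280, 0.5889]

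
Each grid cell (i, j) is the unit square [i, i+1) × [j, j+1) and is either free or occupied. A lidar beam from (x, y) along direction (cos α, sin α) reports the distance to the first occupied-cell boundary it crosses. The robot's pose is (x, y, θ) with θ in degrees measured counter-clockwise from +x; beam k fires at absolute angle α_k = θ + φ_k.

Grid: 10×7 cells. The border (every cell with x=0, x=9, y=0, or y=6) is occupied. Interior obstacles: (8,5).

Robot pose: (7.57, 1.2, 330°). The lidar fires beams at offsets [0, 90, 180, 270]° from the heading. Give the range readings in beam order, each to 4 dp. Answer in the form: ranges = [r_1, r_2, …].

beam 1: φ=0°, α=330°
  dir = (cos 330°, sin 330°) = (0.8660, -0.5000); from cell (7,1)
  next x-line at t=0.4965, next y-line at t=0.4000; Δt_x=1.1547, Δt_y=2.0000
    y: enter (7,0) at t=0.4000 ← occupied
  → r_1 = 0.4000
beam 2: φ=90°, α=60°
  dir = (cos 60°, sin 60°) = (0.5000, 0.8660); from cell (7,1)
  next x-line at t=0.8600, next y-line at t=0.9238; Δt_x=2.0000, Δt_y=1.1547
    x: enter (8,1) at t=0.8600
    y: enter (8,2) at t=0.9238
    y: enter (8,3) at t=2.0785
    x: enter (9,3) at t=2.8600 ← occupied
  → r_2 = 2.8600
beam 3: φ=180°, α=150°
  dir = (cos 150°, sin 150°) = (-0.8660, 0.5000); from cell (7,1)
  next x-line at t=0.6582, next y-line at t=1.6000; Δt_x=1.1547, Δt_y=2.0000
    x: enter (6,1) at t=0.6582
    y: enter (6,2) at t=1.6000
    x: enter (5,2) at t=1.8129
    x: enter (4,2) at t=2.9676
    y: enter (4,3) at t=3.6000
    x: enter (3,3) at t=4.1223
    x: enter (2,3) at t=5.2770
    y: enter (2,4) at t=5.6000
    x: enter (1,4) at t=6.4317
    x: enter (0,4) at t=7.5864 ← occupied
  → r_3 = 7.5864
beam 4: φ=270°, α=240°
  dir = (cos 240°, sin 240°) = (-0.5000, -0.8660); from cell (7,1)
  next x-line at t=1.1400, next y-line at t=0.2309; Δt_x=2.0000, Δt_y=1.1547
    y: enter (7,0) at t=0.2309 ← occupied
  → r_4 = 0.2309

ranges = [0.4000, 2.8600, 7.5864, 0.2309]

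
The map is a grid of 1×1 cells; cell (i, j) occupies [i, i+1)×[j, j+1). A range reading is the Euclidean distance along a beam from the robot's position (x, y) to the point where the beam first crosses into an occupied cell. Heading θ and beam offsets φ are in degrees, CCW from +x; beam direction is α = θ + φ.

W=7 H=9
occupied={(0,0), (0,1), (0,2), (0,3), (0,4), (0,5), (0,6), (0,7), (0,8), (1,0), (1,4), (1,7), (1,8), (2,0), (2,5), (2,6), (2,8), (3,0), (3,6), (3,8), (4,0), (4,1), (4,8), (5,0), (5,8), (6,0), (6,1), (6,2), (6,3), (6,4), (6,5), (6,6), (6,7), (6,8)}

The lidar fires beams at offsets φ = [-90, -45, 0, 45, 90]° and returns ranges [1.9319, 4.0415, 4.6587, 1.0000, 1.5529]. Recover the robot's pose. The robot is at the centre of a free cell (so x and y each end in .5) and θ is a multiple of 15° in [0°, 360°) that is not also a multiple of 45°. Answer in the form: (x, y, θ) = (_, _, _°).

The pose lattice has 29·16 = 464 candidates. Test each by forward raycasting.
  (4.5, 2.5, 150°): beam 1 = 3.0000 ≠ 1.9319 ✗
  (3.5, 3.5, 285°): beam 1 = 2.5882 ≠ 1.9319 ✗
  (5.5, 4.5, 105°): beam 1 = 0.5176 ≠ 1.9319 ✗
  (2.5, 3.5, 300°): beam 1 = 1.7321 ≠ 1.9319 ✗
  (5.5, 5.5, 210°): beam 1 = 2.8868 ≠ 1.9319 ✗
  …
  (5.5, 2.5, 165°): r_1=1.9319, r_2=4.0415, r_3=4.6587, r_4=1.0000, r_5=1.5529 — all match ✓
Only this pose fits every beam.

(x, y, θ) = (5.5, 2.5, 165°)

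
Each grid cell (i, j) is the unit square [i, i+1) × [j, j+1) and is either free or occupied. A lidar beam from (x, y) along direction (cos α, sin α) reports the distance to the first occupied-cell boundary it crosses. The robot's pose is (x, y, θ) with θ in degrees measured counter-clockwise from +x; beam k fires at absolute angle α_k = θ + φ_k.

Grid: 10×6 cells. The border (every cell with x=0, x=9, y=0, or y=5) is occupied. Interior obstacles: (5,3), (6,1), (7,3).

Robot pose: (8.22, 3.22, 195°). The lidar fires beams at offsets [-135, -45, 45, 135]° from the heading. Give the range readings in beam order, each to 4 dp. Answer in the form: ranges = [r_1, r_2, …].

beam 1: φ=-135°, α=60°
  cosα=0.5000 sinα=0.8660 | (8,3) | tMaxX 1.5600 tMaxY 0.9007 | tΔX 2.0000 tΔY 1.1547
    t=0.9007 [y] (8,4)
    t=1.5600 [x] (9,4) — stop
  → r_1 = 1.5600
beam 2: φ=-45°, α=150°
  cosα=-0.8660 sinα=0.5000 | (8,3) | tMaxX 0.2540 tMaxY 1.5600 | tΔX 1.1547 tΔY 2.0000
    t=0.2540 [x] (7,3) — stop
  → r_2 = 0.2540
beam 3: φ=45°, α=240°
  cosα=-0.5000 sinα=-0.8660 | (8,3) | tMaxX 0.4400 tMaxY 0.2540 | tΔX 2.0000 tΔY 1.1547
    t=0.2540 [y] (8,2)
    t=0.4400 [x] (7,2)
    t=1.4087 [y] (7,1)
    t=2.4400 [x] (6,1) — stop
  → r_3 = 2.4400
beam 4: φ=135°, α=330°
  cosα=0.8660 sinα=-0.5000 | (8,3) | tMaxX 0.9007 tMaxY 0.4400 | tΔX 1.1547 tΔY 2.0000
    t=0.4400 [y] (8,2)
    t=0.9007 [x] (9,2) — stop
  → r_4 = 0.9007

ranges = [1.5600, 0.2540, 2.4400, 0.9007]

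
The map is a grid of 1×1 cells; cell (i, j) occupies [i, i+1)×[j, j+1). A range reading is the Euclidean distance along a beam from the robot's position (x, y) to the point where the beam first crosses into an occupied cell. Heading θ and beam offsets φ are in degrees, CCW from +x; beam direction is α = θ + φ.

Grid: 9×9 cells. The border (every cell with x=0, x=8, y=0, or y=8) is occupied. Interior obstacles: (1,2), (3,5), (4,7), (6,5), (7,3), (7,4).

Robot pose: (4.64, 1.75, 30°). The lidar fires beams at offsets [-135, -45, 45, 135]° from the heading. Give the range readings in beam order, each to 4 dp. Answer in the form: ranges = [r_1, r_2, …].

beam 1: φ=-135°, α=255°
  dir = (cos 255°, sin 255°) = (-0.2588, -0.9659); from cell (4,1)
  next x-line at t=2.4728, next y-line at t=0.7765; Δt_x=3.8637, Δt_y=1.0353
    y: enter (4,0) at t=0.7765 ← occupied
  → r_1 = 0.7765
beam 2: φ=-45°, α=345°
  dir = (cos 345°, sin 345°) = (0.9659, -0.2588); from cell (4,1)
  next x-line at t=0.3727, next y-line at t=2.8978; Δt_x=1.0353, Δt_y=3.8637
    x: enter (5,1) at t=0.3727
    x: enter (6,1) at t=1.4080
    x: enter (7,1) at t=2.4433
    y: enter (7,0) at t=2.8978 ← occupied
  → r_2 = 2.8978
beam 3: φ=45°, α=75°
  dir = (cos 75°, sin 75°) = (0.2588, 0.9659); from cell (4,1)
  next x-line at t=1.3909, next y-line at t=0.2588; Δt_x=3.8637, Δt_y=1.0353
    y: enter (4,2) at t=0.2588
    y: enter (4,3) at t=1.2941
    x: enter (5,3) at t=1.3909
    y: enter (5,4) at t=2.3294
    y: enter (5,5) at t=3.3646
    y: enter (5,6) at t=4.3999
    x: enter (6,6) at t=5.2546
    y: enter (6,7) at t=5.4352
    y: enter (6,8) at t=6.4705 ← occupied
  → r_3 = 6.4705
beam 4: φ=135°, α=165°
  dir = (cos 165°, sin 165°) = (-0.9659, 0.2588); from cell (4,1)
  next x-line at t=0.6626, next y-line at t=0.9659; Δt_x=1.0353, Δt_y=3.8637
    x: enter (3,1) at t=0.6626
    y: enter (3,2) at t=0.9659
    x: enter (2,2) at t=1.6979
    x: enter (1,2) at t=2.7331 ← occupied
  → r_4 = 2.7331

ranges = [0.7765, 2.8978, 6.4705, 2.7331]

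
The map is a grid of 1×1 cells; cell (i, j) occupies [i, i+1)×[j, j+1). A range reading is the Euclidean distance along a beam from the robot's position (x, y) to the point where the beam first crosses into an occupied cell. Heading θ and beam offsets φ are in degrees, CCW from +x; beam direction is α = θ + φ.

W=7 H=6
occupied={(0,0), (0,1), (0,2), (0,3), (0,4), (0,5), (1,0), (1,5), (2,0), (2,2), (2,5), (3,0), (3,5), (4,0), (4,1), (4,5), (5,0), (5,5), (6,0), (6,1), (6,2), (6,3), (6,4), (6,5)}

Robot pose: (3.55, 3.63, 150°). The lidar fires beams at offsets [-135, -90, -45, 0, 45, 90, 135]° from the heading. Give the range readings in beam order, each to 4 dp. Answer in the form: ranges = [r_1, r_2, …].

beam 1: φ=-135°, α=15°
  d=(0.9659,0.2588)  start (3,3)  tX=0.4659 tY=1.4296  stride 1/|dx|=1.0353 1/|dy|=3.8637
    cross x-line → (4,3), t=0.4659
    cross y-line → (4,4), t=1.4296
    cross x-line → (5,4), t=1.5012
    cross x-line → (6,4), t=2.5364 (wall)
  → r_1 = 2.5364
beam 2: φ=-90°, α=60°
  d=(0.5000,0.8660)  start (3,3)  tX=0.9000 tY=0.4272  stride 1/|dx|=2.0000 1/|dy|=1.1547
    cross y-line → (3,4), t=0.4272
    cross x-line → (4,4), t=0.9000
    cross y-line → (4,5), t=1.5819 (wall)
  → r_2 = 1.5819
beam 3: φ=-45°, α=105°
  d=(-0.2588,0.9659)  start (3,3)  tX=2.1250 tY=0.3831  stride 1/|dx|=3.8637 1/|dy|=1.0353
    cross y-line → (3,4), t=0.3831
    cross y-line → (3,5), t=1.4183 (wall)
  → r_3 = 1.4183
beam 4: φ=0°, α=150°
  d=(-0.8660,0.5000)  start (3,3)  tX=0.6351 tY=0.7400  stride 1/|dx|=1.1547 1/|dy|=2.0000
    cross x-line → (2,3), t=0.6351
    cross y-line → (2,4), t=0.7400
    cross x-line → (1,4), t=1.7898
    cross y-line → (1,5), t=2.7400 (wall)
  → r_4 = 2.7400
beam 5: φ=45°, α=195°
  d=(-0.9659,-0.2588)  start (3,3)  tX=0.5694 tY=2.4341  stride 1/|dx|=1.0353 1/|dy|=3.8637
    cross x-line → (2,3), t=0.5694
    cross x-line → (1,3), t=1.6047
    cross y-line → (1,2), t=2.4341
    cross x-line → (0,2), t=2.6400 (wall)
  → r_5 = 2.6400
beam 6: φ=90°, α=240°
  d=(-0.5000,-0.8660)  start (3,3)  tX=1.1000 tY=0.7275  stride 1/|dx|=2.0000 1/|dy|=1.1547
    cross y-line → (3,2), t=0.7275
    cross x-line → (2,2), t=1.1000 (wall)
  → r_6 = 1.1000
beam 7: φ=135°, α=285°
  d=(0.2588,-0.9659)  start (3,3)  tX=1.7387 tY=0.6522  stride 1/|dx|=3.8637 1/|dy|=1.0353
    cross y-line → (3,2), t=0.6522
    cross y-line → (3,1), t=1.6875
    cross x-line → (4,1), t=1.7387 (wall)
  → r_7 = 1.7387

ranges = [2.5364, 1.5819, 1.4183, 2.7400, 2.6400, 1.1000, 1.7387]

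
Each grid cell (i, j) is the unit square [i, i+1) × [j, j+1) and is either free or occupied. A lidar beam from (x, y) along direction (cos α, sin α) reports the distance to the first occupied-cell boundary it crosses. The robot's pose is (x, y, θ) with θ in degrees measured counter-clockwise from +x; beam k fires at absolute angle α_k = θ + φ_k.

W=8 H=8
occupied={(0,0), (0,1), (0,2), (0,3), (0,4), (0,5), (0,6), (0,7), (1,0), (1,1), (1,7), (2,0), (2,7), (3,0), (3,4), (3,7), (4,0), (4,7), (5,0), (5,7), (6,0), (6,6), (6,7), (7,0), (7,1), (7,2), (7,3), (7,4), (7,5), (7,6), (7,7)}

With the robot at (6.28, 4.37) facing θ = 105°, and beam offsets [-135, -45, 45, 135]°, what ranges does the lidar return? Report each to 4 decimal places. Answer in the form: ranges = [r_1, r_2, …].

beam 1: φ=-135°, α=330°
  cosα=0.8660 sinα=-0.5000 | (6,4) | tMaxX 0.8314 tMaxY 0.7400 | tΔX 1.1547 tΔY 2.0000
    t=0.7400 [y] (6,3)
    t=0.8314 [x] (7,3) — stop
  → r_1 = 0.8314
beam 2: φ=-45°, α=60°
  cosα=0.5000 sinα=0.8660 | (6,4) | tMaxX 1.4400 tMaxY 0.7275 | tΔX 2.0000 tΔY 1.1547
    t=0.7275 [y] (6,5)
    t=1.4400 [x] (7,5) — stop
  → r_2 = 1.4400
beam 3: φ=45°, α=150°
  cosα=-0.8660 sinα=0.5000 | (6,4) | tMaxX 0.3233 tMaxY 1.2600 | tΔX 1.1547 tΔY 2.0000
    t=0.3233 [x] (5,4)
    t=1.2600 [y] (5,5)
    t=1.4780 [x] (4,5)
    t=2.6327 [x] (3,5)
    t=3.2600 [y] (3,6)
    t=3.7874 [x] (2,6)
    t=4.9421 [x] (1,6)
    t=5.2600 [y] (1,7) — stop
  → r_3 = 5.2600
beam 4: φ=135°, α=240°
  cosα=-0.5000 sinα=-0.8660 | (6,4) | tMaxX 0.5600 tMaxY 0.4272 | tΔX 2.0000 tΔY 1.1547
    t=0.4272 [y] (6,3)
    t=0.5600 [x] (5,3)
    t=1.5819 [y] (5,2)
    t=2.5600 [x] (4,2)
    t=2.7366 [y] (4,1)
    t=3.8913 [y] (4,0) — stop
  → r_4 = 3.8913

ranges = [0.8314, 1.4400, 5.2600, 3.8913]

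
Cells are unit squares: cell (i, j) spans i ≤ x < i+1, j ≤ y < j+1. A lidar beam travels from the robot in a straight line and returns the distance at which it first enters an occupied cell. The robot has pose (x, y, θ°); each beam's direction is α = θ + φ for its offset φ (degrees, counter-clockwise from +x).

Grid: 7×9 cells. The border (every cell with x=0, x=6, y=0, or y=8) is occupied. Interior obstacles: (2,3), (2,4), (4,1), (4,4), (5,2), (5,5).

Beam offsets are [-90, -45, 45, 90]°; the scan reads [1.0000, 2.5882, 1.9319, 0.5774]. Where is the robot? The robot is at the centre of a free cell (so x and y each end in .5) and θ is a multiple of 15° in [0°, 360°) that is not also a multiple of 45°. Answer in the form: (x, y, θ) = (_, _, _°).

(x, y, θ) = (1.5, 7.5, 330°)

Candidates: 29 free-cell centres × 16 headings = 464 poses. Raycast each; keep the one whose scan matches to 4 dp.
  (5.5, 4.5, 15°): beam 1 = 1.5529 ≠ 1.0000 ✗
  (4.5, 7.5, 195°): beam 1 = 0.5176 ≠ 1.0000 ✗
  (2.5, 7.5, 255°): beam 1 = 1.5529 ≠ 1.0000 ✗
  (5.5, 3.5, 240°): beam 2 = 4.6587 ≠ 2.5882 ✗
  …
  (1.5, 7.5, 330°): r_1=1.0000, r_2=2.5882, r_3=1.9319, r_4=0.5774 — all match ✓
No second candidate reproduces the full scan.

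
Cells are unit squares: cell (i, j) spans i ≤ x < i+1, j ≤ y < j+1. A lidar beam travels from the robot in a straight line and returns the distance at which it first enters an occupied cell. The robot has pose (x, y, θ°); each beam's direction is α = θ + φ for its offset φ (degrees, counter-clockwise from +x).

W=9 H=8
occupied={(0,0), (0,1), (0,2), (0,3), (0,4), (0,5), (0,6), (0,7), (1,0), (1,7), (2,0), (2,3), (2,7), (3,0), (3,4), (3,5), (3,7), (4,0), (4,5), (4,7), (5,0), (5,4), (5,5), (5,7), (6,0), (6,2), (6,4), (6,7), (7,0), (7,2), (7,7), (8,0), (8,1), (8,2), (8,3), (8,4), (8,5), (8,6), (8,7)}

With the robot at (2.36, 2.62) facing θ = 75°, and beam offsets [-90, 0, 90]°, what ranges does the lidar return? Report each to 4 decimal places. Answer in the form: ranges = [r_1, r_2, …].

beam 1: φ=-90°, α=345°
  d=(0.9659,-0.2588)  start (2,2)  tX=0.6626 tY=2.3955  stride 1/|dx|=1.0353 1/|dy|=3.8637
    cross x-line → (3,2), t=0.6626
    cross x-line → (4,2), t=1.6979
    cross y-line → (4,1), t=2.3955
    cross x-line → (5,1), t=2.7331
    cross x-line → (6,1), t=3.7684
    cross x-line → (7,1), t=4.8037
    cross x-line → (8,1), t=5.8390 (wall)
  → r_1 = 5.8390
beam 2: φ=0°, α=75°
  d=(0.2588,0.9659)  start (2,2)  tX=2.4728 tY=0.3934  stride 1/|dx|=3.8637 1/|dy|=1.0353
    cross y-line → (2,3), t=0.3934 (wall)
  → r_2 = 0.3934
beam 3: φ=90°, α=165°
  d=(-0.9659,0.2588)  start (2,2)  tX=0.3727 tY=1.4682  stride 1/|dx|=1.0353 1/|dy|=3.8637
    cross x-line → (1,2), t=0.3727
    cross x-line → (0,2), t=1.4080 (wall)
  → r_3 = 1.4080

ranges = [5.8390, 0.3934, 1.4080]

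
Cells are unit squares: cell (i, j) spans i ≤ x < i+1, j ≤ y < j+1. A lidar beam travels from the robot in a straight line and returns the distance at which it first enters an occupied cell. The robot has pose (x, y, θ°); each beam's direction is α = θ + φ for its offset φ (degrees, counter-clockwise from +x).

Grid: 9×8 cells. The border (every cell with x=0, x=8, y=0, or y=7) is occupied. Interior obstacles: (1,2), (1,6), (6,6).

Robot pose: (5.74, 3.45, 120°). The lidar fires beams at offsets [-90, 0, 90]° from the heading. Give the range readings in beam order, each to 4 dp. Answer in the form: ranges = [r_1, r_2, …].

ranges = [2.6096, 4.0992, 4.9000]

beam 1: φ=-90°, α=30°
  dir = (cos 30°, sin 30°) = (0.8660, 0.5000); from cell (5,3)
  next x-line at t=0.3002, next y-line at t=1.1000; Δt_x=1.1547, Δt_y=2.0000
    x: enter (6,3) at t=0.3002
    y: enter (6,4) at t=1.1000
    x: enter (7,4) at t=1.4549
    x: enter (8,4) at t=2.6096 ← occupied
  → r_1 = 2.6096
beam 2: φ=0°, α=120°
  dir = (cos 120°, sin 120°) = (-0.5000, 0.8660); from cell (5,3)
  next x-line at t=1.4800, next y-line at t=0.6351; Δt_x=2.0000, Δt_y=1.1547
    y: enter (5,4) at t=0.6351
    x: enter (4,4) at t=1.4800
    y: enter (4,5) at t=1.7898
    y: enter (4,6) at t=2.9445
    x: enter (3,6) at t=3.4800
    y: enter (3,7) at t=4.0992 ← occupied
  → r_2 = 4.0992
beam 3: φ=90°, α=210°
  dir = (cos 210°, sin 210°) = (-0.8660, -0.5000); from cell (5,3)
  next x-line at t=0.8545, next y-line at t=0.9000; Δt_x=1.1547, Δt_y=2.0000
    x: enter (4,3) at t=0.8545
    y: enter (4,2) at t=0.9000
    x: enter (3,2) at t=2.0092
    y: enter (3,1) at t=2.9000
    x: enter (2,1) at t=3.1639
    x: enter (1,1) at t=4.3186
    y: enter (1,0) at t=4.9000 ← occupied
  → r_3 = 4.9000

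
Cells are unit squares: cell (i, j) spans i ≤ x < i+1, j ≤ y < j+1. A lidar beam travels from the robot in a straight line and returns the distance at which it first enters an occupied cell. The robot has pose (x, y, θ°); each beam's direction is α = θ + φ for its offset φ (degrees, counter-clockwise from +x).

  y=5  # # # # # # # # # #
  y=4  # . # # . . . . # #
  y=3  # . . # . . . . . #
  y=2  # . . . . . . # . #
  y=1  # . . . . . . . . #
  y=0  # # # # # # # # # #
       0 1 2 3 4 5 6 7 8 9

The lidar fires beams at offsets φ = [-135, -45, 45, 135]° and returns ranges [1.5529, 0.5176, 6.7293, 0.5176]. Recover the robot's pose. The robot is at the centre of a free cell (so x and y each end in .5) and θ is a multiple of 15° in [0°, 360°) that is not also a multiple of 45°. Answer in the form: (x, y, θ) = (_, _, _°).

Candidates: 27 free-cell centres × 16 headings = 432 poses. Raycast each; keep the one whose scan matches to 4 dp.
  (6.5, 2.5, 195°): beam 1 = 2.8868 ≠ 1.5529 ✗
  (7.5, 1.5, 345°): beam 1 = 1.0000 ≠ 1.5529 ✗
  (3.5, 1.5, 150°): beam 1 = 3.6235 ≠ 1.5529 ✗
  …
  (7.5, 1.5, 120°): r_1=1.5529, r_2=0.5176, r_3=6.7293, r_4=0.5176 — all match ✓
No second candidate reproduces the full scan.

(x, y, θ) = (7.5, 1.5, 120°)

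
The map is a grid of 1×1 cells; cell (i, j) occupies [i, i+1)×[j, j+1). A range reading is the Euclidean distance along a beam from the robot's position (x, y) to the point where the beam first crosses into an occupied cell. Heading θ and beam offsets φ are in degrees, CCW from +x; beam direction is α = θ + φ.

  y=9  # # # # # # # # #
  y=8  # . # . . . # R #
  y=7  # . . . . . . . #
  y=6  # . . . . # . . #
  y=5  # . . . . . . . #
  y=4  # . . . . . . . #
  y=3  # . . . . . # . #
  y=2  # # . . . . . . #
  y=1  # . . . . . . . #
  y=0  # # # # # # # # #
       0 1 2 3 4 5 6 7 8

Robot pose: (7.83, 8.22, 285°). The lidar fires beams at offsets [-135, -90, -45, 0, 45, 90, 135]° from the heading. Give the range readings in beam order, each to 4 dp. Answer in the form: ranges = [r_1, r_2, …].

beam 1: φ=-135°, α=150°
  cosα=-0.8660 sinα=0.5000 | (7,8) | tMaxX 0.9584 tMaxY 1.5600 | tΔX 1.1547 tΔY 2.0000
    t=0.9584 [x] (6,8) — stop
  → r_1 = 0.9584
beam 2: φ=-90°, α=195°
  cosα=-0.9659 sinα=-0.2588 | (7,8) | tMaxX 0.8593 tMaxY 0.8500 | tΔX 1.0353 tΔY 3.8637
    t=0.8500 [y] (7,7)
    t=0.8593 [x] (6,7)
    t=1.8946 [x] (5,7)
    t=2.9298 [x] (4,7)
    t=3.9651 [x] (3,7)
    t=4.7137 [y] (3,6)
    t=5.0004 [x] (2,6)
    t=6.0357 [x] (1,6)
    t=7.0709 [x] (0,6) — stop
  → r_2 = 7.0709
beam 3: φ=-45°, α=240°
  cosα=-0.5000 sinα=-0.8660 | (7,8) | tMaxX 1.6600 tMaxY 0.2540 | tΔX 2.0000 tΔY 1.1547
    t=0.2540 [y] (7,7)
    t=1.4087 [y] (7,6)
    t=1.6600 [x] (6,6)
    t=2.5634 [y] (6,5)
    t=3.6600 [x] (5,5)
    t=3.7181 [y] (5,4)
    t=4.8728 [y] (5,3)
    t=5.6600 [x] (4,3)
    t=6.0275 [y] (4,2)
    t=7.1822 [y] (4,1)
    t=7.6600 [x] (3,1)
    t=8.3369 [y] (3,0) — stop
  → r_3 = 8.3369
beam 4: φ=0°, α=285°
  cosα=0.2588 sinα=-0.9659 | (7,8) | tMaxX 0.6568 tMaxY 0.2278 | tΔX 3.8637 tΔY 1.0353
    t=0.2278 [y] (7,7)
    t=0.6568 [x] (8,7) — stop
  → r_4 = 0.6568
beam 5: φ=45°, α=330°
  cosα=0.8660 sinα=-0.5000 | (7,8) | tMaxX 0.1963 tMaxY 0.4400 | tΔX 1.1547 tΔY 2.0000
    t=0.1963 [x] (8,8) — stop
  → r_5 = 0.1963
beam 6: φ=90°, α=15°
  cosα=0.9659 sinα=0.2588 | (7,8) | tMaxX 0.1760 tMaxY 3.0137 | tΔX 1.0353 tΔY 3.8637
    t=0.1760 [x] (8,8) — stop
  → r_6 = 0.1760
beam 7: φ=135°, α=60°
  cosα=0.5000 sinα=0.8660 | (7,8) | tMaxX 0.3400 tMaxY 0.9007 | tΔX 2.0000 tΔY 1.1547
    t=0.3400 [x] (8,8) — stop
  → r_7 = 0.3400

ranges = [0.9584, 7.0709, 8.3369, 0.6568, 0.1963, 0.1760, 0.3400]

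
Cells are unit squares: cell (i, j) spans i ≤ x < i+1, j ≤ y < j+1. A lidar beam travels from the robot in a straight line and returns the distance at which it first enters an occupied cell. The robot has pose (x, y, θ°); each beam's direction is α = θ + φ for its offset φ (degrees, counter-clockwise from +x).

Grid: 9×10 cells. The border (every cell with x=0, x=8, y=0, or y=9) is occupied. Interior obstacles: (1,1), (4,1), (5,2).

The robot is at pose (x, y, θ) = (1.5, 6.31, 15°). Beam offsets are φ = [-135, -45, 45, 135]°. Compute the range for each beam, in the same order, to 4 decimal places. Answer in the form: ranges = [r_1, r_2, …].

ranges = [1.0000, 7.5056, 3.1061, 0.5774]

beam 1: φ=-135°, α=240°
  direction (-0.5000, -0.8660); cell (1,6); t to first gridline: x 1.0000, y 0.3580 (then +2.0000 / +1.1547)
    (1,5) via y @ 0.3580
    (0,5) via x @ 1.0000  # hit
  → r_1 = 1.0000
beam 2: φ=-45°, α=330°
  direction (0.8660, -0.5000); cell (1,6); t to first gridline: x 0.5774, y 0.6200 (then +1.1547 / +2.0000)
    (2,6) via x @ 0.5774
    (2,5) via y @ 0.6200
    (3,5) via x @ 1.7321
    (3,4) via y @ 2.6200
    (4,4) via x @ 2.8868
    (5,4) via x @ 4.0415
    (5,3) via y @ 4.6200
    (6,3) via x @ 5.1962
    (7,3) via x @ 6.3509
    (7,2) via y @ 6.6200
    (8,2) via x @ 7.5056  # hit
  → r_2 = 7.5056
beam 3: φ=45°, α=60°
  direction (0.5000, 0.8660); cell (1,6); t to first gridline: x 1.0000, y 0.7967 (then +2.0000 / +1.1547)
    (1,7) via y @ 0.7967
    (2,7) via x @ 1.0000
    (2,8) via y @ 1.9514
    (3,8) via x @ 3.0000
    (3,9) via y @ 3.1061  # hit
  → r_3 = 3.1061
beam 4: φ=135°, α=150°
  direction (-0.8660, 0.5000); cell (1,6); t to first gridline: x 0.5774, y 1.3800 (then +1.1547 / +2.0000)
    (0,6) via x @ 0.5774  # hit
  → r_4 = 0.5774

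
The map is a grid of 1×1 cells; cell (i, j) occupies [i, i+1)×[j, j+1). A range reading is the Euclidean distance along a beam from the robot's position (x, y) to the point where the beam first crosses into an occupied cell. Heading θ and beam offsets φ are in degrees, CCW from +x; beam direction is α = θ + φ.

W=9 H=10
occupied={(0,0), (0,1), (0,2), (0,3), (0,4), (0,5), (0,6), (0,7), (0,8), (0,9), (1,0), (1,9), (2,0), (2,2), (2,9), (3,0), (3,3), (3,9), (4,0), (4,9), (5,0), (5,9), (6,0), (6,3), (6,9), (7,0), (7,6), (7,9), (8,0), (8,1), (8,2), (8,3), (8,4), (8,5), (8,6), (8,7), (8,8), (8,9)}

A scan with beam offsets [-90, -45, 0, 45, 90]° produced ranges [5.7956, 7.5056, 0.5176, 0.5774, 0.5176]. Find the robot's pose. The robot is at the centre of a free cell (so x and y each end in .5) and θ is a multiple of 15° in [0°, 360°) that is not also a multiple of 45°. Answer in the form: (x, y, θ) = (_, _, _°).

Candidates: 52 free-cell centres × 16 headings = 832 poses. Raycast each; keep the one whose scan matches to 4 dp.
  (7.5, 5.5, 15°): beam 1 = 1.9319 ≠ 5.7956 ✗
  (7.5, 3.5, 285°): beam 1 = 0.5176 ≠ 5.7956 ✗
  (7.5, 1.5, 150°): beam 1 = 1.0000 ≠ 5.7956 ✗
  …
  (7.5, 7.5, 255°): r_1=5.7956, r_2=7.5056, r_3=0.5176, r_4=0.5774, r_5=0.5176 — all match ✓
Unique over the lattice → pose = (7.5, 7.5, 255°).

(x, y, θ) = (7.5, 7.5, 255°)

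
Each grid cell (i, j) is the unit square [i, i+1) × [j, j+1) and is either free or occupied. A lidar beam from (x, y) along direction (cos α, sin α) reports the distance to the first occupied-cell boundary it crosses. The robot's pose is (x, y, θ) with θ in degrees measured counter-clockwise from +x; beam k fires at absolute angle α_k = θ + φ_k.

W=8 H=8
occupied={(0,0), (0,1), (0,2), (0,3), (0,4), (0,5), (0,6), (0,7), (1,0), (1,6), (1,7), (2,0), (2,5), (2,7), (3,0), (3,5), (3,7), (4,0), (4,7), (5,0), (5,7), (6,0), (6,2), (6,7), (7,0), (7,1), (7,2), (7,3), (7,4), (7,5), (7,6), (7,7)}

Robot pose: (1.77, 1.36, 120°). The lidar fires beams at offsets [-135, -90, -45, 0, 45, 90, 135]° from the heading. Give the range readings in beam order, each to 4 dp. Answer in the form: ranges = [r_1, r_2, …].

ranges = [1.3909, 6.0391, 3.7684, 1.5400, 0.7972, 0.7200, 0.3727]

beam 1: φ=-135°, α=345°
  cosα=0.9659 sinα=-0.2588 | (1,1) | tMaxX 0.2381 tMaxY 1.3909 | tΔX 1.0353 tΔY 3.8637
    t=0.2381 [x] (2,1)
    t=1.2734 [x] (3,1)
    t=1.3909 [y] (3,0) — stop
  → r_1 = 1.3909
beam 2: φ=-90°, α=30°
  cosα=0.8660 sinα=0.5000 | (1,1) | tMaxX 0.2656 tMaxY 1.2800 | tΔX 1.1547 tΔY 2.0000
    t=0.2656 [x] (2,1)
    t=1.2800 [y] (2,2)
    t=1.4203 [x] (3,2)
    t=2.5750 [x] (4,2)
    t=3.2800 [y] (4,3)
    t=3.7297 [x] (5,3)
    t=4.8844 [x] (6,3)
    t=5.2800 [y] (6,4)
    t=6.0391 [x] (7,4) — stop
  → r_2 = 6.0391
beam 3: φ=-45°, α=75°
  cosα=0.2588 sinα=0.9659 | (1,1) | tMaxX 0.8887 tMaxY 0.6626 | tΔX 3.8637 tΔY 1.0353
    t=0.6626 [y] (1,2)
    t=0.8887 [x] (2,2)
    t=1.6979 [y] (2,3)
    t=2.7331 [y] (2,4)
    t=3.7684 [y] (2,5) — stop
  → r_3 = 3.7684
beam 4: φ=0°, α=120°
  cosα=-0.5000 sinα=0.8660 | (1,1) | tMaxX 1.5400 tMaxY 0.7390 | tΔX 2.0000 tΔY 1.1547
    t=0.7390 [y] (1,2)
    t=1.5400 [x] (0,2) — stop
  → r_4 = 1.5400
beam 5: φ=45°, α=165°
  cosα=-0.9659 sinα=0.2588 | (1,1) | tMaxX 0.7972 tMaxY 2.4728 | tΔX 1.0353 tΔY 3.8637
    t=0.7972 [x] (0,1) — stop
  → r_5 = 0.7972
beam 6: φ=90°, α=210°
  cosα=-0.8660 sinα=-0.5000 | (1,1) | tMaxX 0.8891 tMaxY 0.7200 | tΔX 1.1547 tΔY 2.0000
    t=0.7200 [y] (1,0) — stop
  → r_6 = 0.7200
beam 7: φ=135°, α=255°
  cosα=-0.2588 sinα=-0.9659 | (1,1) | tMaxX 2.9751 tMaxY 0.3727 | tΔX 3.8637 tΔY 1.0353
    t=0.3727 [y] (1,0) — stop
  → r_7 = 0.3727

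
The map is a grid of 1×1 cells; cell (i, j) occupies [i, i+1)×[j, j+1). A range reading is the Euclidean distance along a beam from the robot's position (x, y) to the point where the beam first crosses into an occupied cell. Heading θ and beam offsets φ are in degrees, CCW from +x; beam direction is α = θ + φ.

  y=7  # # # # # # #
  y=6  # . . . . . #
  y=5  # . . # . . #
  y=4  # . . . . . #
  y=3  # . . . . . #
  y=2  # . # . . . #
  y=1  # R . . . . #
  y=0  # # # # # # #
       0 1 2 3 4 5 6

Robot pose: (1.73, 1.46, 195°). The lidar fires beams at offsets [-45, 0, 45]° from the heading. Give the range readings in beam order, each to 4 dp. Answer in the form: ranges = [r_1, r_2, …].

beam 1: φ=-45°, α=150°
  dir = (cos 150°, sin 150°) = (-0.8660, 0.5000); from cell (1,1)
  next x-line at t=0.8429, next y-line at t=1.0800; Δt_x=1.1547, Δt_y=2.0000
    x: enter (0,1) at t=0.8429 ← occupied
  → r_1 = 0.8429
beam 2: φ=0°, α=195°
  dir = (cos 195°, sin 195°) = (-0.9659, -0.2588); from cell (1,1)
  next x-line at t=0.7558, next y-line at t=1.7773; Δt_x=1.0353, Δt_y=3.8637
    x: enter (0,1) at t=0.7558 ← occupied
  → r_2 = 0.7558
beam 3: φ=45°, α=240°
  dir = (cos 240°, sin 240°) = (-0.5000, -0.8660); from cell (1,1)
  next x-line at t=1.4600, next y-line at t=0.5312; Δt_x=2.0000, Δt_y=1.1547
    y: enter (1,0) at t=0.5312 ← occupied
  → r_3 = 0.5312

ranges = [0.8429, 0.7558, 0.5312]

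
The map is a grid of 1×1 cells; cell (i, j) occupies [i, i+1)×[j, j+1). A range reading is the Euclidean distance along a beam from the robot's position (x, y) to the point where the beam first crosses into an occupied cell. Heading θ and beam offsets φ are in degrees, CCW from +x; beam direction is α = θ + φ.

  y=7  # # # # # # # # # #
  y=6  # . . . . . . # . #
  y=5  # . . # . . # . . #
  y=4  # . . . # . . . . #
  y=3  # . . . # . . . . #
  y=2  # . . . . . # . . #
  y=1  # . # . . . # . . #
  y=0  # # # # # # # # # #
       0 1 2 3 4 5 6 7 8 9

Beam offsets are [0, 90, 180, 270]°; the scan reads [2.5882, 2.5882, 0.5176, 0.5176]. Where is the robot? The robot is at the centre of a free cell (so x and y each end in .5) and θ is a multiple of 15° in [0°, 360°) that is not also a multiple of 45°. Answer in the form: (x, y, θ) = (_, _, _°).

(x, y, θ) = (3.5, 4.5, 165°)

Candidates: 40 free-cell centres × 16 headings = 640 poses. Raycast each; keep the one whose scan matches to 4 dp.
  (7.5, 4.5, 165°): beam 1 = 3.6235 ≠ 2.5882 ✗
  (5.5, 2.5, 165°): beam 1 = 4.6587 ≠ 2.5882 ✗
  (2.5, 3.5, 240°): beam 1 = 2.8868 ≠ 2.5882 ✗
  (5.5, 6.5, 60°): beam 1 = 0.5774 ≠ 2.5882 ✗
  …
  (3.5, 4.5, 165°): r_1=2.5882, r_2=2.5882, r_3=0.5176, r_4=0.5176 — all match ✓
Unique over the lattice → pose = (3.5, 4.5, 165°).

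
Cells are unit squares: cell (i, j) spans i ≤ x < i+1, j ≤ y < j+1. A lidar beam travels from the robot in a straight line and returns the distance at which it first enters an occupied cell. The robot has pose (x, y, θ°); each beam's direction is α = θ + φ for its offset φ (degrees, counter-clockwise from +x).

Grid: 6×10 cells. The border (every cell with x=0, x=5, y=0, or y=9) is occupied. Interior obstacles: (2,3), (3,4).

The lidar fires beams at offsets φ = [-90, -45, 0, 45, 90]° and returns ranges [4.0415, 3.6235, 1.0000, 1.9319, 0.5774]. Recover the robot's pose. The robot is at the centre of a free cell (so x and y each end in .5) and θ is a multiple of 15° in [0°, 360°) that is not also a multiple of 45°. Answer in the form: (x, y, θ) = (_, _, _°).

(x, y, θ) = (4.5, 5.5, 240°)

Candidates: 30 free-cell centres × 16 headings = 480 poses. Raycast each; keep the one whose scan matches to 4 dp.
  (2.5, 6.5, 330°): beam 1 = 3.0000 ≠ 4.0415 ✗
  (2.5, 7.5, 285°): beam 1 = 1.5529 ≠ 4.0415 ✗
  (2.5, 8.5, 165°): beam 1 = 0.5176 ≠ 4.0415 ✗
  (2.5, 6.5, 285°): beam 1 = 1.5529 ≠ 4.0415 ✗
  …
  (4.5, 5.5, 240°): r_1=4.0415, r_2=3.6235, r_3=1.0000, r_4=1.9319, r_5=0.5774 — all match ✓
Unique over the lattice → pose = (4.5, 5.5, 240°).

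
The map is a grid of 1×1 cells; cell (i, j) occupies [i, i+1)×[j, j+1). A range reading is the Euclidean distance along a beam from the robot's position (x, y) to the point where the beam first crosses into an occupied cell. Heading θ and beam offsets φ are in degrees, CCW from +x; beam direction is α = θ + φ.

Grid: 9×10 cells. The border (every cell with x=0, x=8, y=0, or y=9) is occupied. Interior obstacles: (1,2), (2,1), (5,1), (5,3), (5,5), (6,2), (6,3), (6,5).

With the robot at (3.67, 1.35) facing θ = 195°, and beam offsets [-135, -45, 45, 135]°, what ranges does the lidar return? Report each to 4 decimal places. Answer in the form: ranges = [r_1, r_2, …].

ranges = [2.6600, 0.7736, 0.4041, 0.7000]

beam 1: φ=-135°, α=60°
  dir = (cos 60°, sin 60°) = (0.5000, 0.8660); from cell (3,1)
  next x-line at t=0.6600, next y-line at t=0.7506; Δt_x=2.0000, Δt_y=1.1547
    x: enter (4,1) at t=0.6600
    y: enter (4,2) at t=0.7506
    y: enter (4,3) at t=1.9053
    x: enter (5,3) at t=2.6600 ← occupied
  → r_1 = 2.6600
beam 2: φ=-45°, α=150°
  dir = (cos 150°, sin 150°) = (-0.8660, 0.5000); from cell (3,1)
  next x-line at t=0.7736, next y-line at t=1.3000; Δt_x=1.1547, Δt_y=2.0000
    x: enter (2,1) at t=0.7736 ← occupied
  → r_2 = 0.7736
beam 3: φ=45°, α=240°
  dir = (cos 240°, sin 240°) = (-0.5000, -0.8660); from cell (3,1)
  next x-line at t=1.3400, next y-line at t=0.4041; Δt_x=2.0000, Δt_y=1.1547
    y: enter (3,0) at t=0.4041 ← occupied
  → r_3 = 0.4041
beam 4: φ=135°, α=330°
  dir = (cos 330°, sin 330°) = (0.8660, -0.5000); from cell (3,1)
  next x-line at t=0.3811, next y-line at t=0.7000; Δt_x=1.1547, Δt_y=2.0000
    x: enter (4,1) at t=0.3811
    y: enter (4,0) at t=0.7000 ← occupied
  → r_4 = 0.7000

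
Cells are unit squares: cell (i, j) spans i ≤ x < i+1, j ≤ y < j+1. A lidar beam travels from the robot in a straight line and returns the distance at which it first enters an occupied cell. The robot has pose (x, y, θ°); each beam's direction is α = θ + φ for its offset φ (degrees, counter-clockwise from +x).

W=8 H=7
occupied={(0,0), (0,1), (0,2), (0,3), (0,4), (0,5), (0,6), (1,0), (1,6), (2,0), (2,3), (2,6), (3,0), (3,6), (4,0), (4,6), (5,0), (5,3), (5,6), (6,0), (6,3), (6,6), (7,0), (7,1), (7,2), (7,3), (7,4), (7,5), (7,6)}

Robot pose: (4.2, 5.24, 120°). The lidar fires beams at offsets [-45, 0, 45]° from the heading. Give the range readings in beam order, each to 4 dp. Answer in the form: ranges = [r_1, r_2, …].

beam 1: φ=-45°, α=75°
  dir = (cos 75°, sin 75°) = (0.2588, 0.9659); from cell (4,5)
  next x-line at t=3.0910, next y-line at t=0.7868; Δt_x=3.8637, Δt_y=1.0353
    y: enter (4,6) at t=0.7868 ← occupied
  → r_1 = 0.7868
beam 2: φ=0°, α=120°
  dir = (cos 120°, sin 120°) = (-0.5000, 0.8660); from cell (4,5)
  next x-line at t=0.4000, next y-line at t=0.8776; Δt_x=2.0000, Δt_y=1.1547
    x: enter (3,5) at t=0.4000
    y: enter (3,6) at t=0.8776 ← occupied
  → r_2 = 0.8776
beam 3: φ=45°, α=165°
  dir = (cos 165°, sin 165°) = (-0.9659, 0.2588); from cell (4,5)
  next x-line at t=0.2071, next y-line at t=2.9364; Δt_x=1.0353, Δt_y=3.8637
    x: enter (3,5) at t=0.2071
    x: enter (2,5) at t=1.2423
    x: enter (1,5) at t=2.2776
    y: enter (1,6) at t=2.9364 ← occupied
  → r_3 = 2.9364

ranges = [0.7868, 0.8776, 2.9364]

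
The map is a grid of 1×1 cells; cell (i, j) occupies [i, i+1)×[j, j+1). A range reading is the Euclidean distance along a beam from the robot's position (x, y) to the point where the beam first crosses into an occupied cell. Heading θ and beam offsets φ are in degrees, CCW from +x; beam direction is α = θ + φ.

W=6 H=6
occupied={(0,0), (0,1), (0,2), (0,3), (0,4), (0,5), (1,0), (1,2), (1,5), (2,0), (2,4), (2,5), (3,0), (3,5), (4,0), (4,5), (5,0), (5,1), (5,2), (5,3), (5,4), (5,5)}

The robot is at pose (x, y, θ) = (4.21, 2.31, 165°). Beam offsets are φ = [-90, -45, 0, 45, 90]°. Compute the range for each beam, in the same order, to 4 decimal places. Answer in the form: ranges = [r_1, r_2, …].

beam 1: φ=-90°, α=75°
  direction (0.2588, 0.9659); cell (4,2); t to first gridline: x 3.0523, y 0.7143 (then +3.8637 / +1.0353)
    (4,3) via y @ 0.7143
    (4,4) via y @ 1.7496
    (4,5) via y @ 2.7849  # hit
  → r_1 = 2.7849
beam 2: φ=-45°, α=120°
  direction (-0.5000, 0.8660); cell (4,2); t to first gridline: x 0.4200, y 0.7967 (then +2.0000 / +1.1547)
    (3,2) via x @ 0.4200
    (3,3) via y @ 0.7967
    (3,4) via y @ 1.9514
    (2,4) via x @ 2.4200  # hit
  → r_2 = 2.4200
beam 3: φ=0°, α=165°
  direction (-0.9659, 0.2588); cell (4,2); t to first gridline: x 0.2174, y 2.6660 (then +1.0353 / +3.8637)
    (3,2) via x @ 0.2174
    (2,2) via x @ 1.2527
    (1,2) via x @ 2.2880  # hit
  → r_3 = 2.2880
beam 4: φ=45°, α=210°
  direction (-0.8660, -0.5000); cell (4,2); t to first gridline: x 0.2425, y 0.6200 (then +1.1547 / +2.0000)
    (3,2) via x @ 0.2425
    (3,1) via y @ 0.6200
    (2,1) via x @ 1.3972
    (1,1) via x @ 2.5519
    (1,0) via y @ 2.6200  # hit
  → r_4 = 2.6200
beam 5: φ=90°, α=255°
  direction (-0.2588, -0.9659); cell (4,2); t to first gridline: x 0.8114, y 0.3209 (then +3.8637 / +1.0353)
    (4,1) via y @ 0.3209
    (3,1) via x @ 0.8114
    (3,0) via y @ 1.3562  # hit
  → r_5 = 1.3562

ranges = [2.7849, 2.4200, 2.2880, 2.6200, 1.3562]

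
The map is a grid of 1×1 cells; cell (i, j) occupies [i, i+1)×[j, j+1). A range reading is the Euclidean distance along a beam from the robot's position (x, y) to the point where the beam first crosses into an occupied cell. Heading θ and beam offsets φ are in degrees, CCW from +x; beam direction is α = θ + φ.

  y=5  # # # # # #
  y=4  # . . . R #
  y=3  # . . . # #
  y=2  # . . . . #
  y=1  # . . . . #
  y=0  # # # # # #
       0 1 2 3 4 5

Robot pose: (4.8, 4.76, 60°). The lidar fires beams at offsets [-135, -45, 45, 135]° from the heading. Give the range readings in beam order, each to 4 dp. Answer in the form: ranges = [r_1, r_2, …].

beam 1: φ=-135°, α=285°
  d=(0.2588,-0.9659)  start (4,4)  tX=0.7727 tY=0.7868  stride 1/|dx|=3.8637 1/|dy|=1.0353
    cross x-line → (5,4), t=0.7727 (wall)
  → r_1 = 0.7727
beam 2: φ=-45°, α=15°
  d=(0.9659,0.2588)  start (4,4)  tX=0.2071 tY=0.9273  stride 1/|dx|=1.0353 1/|dy|=3.8637
    cross x-line → (5,4), t=0.2071 (wall)
  → r_2 = 0.2071
beam 3: φ=45°, α=105°
  d=(-0.2588,0.9659)  start (4,4)  tX=3.0910 tY=0.2485  stride 1/|dx|=3.8637 1/|dy|=1.0353
    cross y-line → (4,5), t=0.2485 (wall)
  → r_3 = 0.2485
beam 4: φ=135°, α=195°
  d=(-0.9659,-0.2588)  start (4,4)  tX=0.8282 tY=2.9364  stride 1/|dx|=1.0353 1/|dy|=3.8637
    cross x-line → (3,4), t=0.8282
    cross x-line → (2,4), t=1.8635
    cross x-line → (1,4), t=2.8988
    cross y-line → (1,3), t=2.9364
    cross x-line → (0,3), t=3.9340 (wall)
  → r_4 = 3.9340

ranges = [0.7727, 0.2071, 0.2485, 3.9340]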